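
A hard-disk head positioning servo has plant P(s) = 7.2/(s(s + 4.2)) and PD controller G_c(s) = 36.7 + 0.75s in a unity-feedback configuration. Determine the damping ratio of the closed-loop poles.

ζ = 0.295

Forward path: (36.7 + 0.75s)·7.2/(s(s+4.2)). The closed-loop characteristic equation is s² + (4.2 + 7.2·0.75)s + 7.2·36.7 = 0.
That is s² + 9.6s + 264.2 = 0, so ω_n = 16.26 rad/s and ζ = 9.6/(2·16.26) = 0.2953.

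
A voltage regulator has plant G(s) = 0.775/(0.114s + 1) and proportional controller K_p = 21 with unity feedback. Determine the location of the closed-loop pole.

Closed loop: T(s) = K_p·G/(1+K_p·G) = 16.28/(0.114s + 1 + 16.28), with pole at s = −(1 + 16.28)/0.114 = −151.5.

s = -151.5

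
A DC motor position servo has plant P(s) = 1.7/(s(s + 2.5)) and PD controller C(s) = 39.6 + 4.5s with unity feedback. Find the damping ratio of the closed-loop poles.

ζ = 0.619

Forward path: (39.6 + 4.5s)·1.7/(s(s+2.5)). The closed-loop characteristic equation is s² + (2.5 + 1.7·4.5)s + 1.7·39.6 = 0.
That is s² + 10.15s + 67.32 = 0, so ω_n = 8.205 rad/s and ζ = 10.15/(2·8.205) = 0.6185.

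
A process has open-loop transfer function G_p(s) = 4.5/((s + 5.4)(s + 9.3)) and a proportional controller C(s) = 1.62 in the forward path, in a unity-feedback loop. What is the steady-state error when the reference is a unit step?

0.873

The loop is type 0. Static position error constant K_pos = C(0)·G_p(0) = 1.62·0.08961 = 0.1452.
Steady-state error to a unit step: e_ss = 1/(1+K_pos) = 1/1.145 = 0.873.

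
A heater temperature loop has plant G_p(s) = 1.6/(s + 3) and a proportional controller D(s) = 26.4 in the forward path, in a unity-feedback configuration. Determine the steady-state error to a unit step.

The loop is type 0. Static position error constant K_pos = D(0)·G_p(0) = 26.4·0.5333 = 14.08.
Steady-state error to a unit step: e_ss = 1/(1+K_pos) = 1/15.08 = 0.0663.

0.0663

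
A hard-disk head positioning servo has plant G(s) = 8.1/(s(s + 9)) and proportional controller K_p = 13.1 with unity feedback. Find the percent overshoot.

From 1 + K_pG(s) = 0: s² + 9s + 106.1 = 0 ⇒ ω_n = 10.3, ζ = 0.4369.
%OS = 100·exp(−πζ/√(1−ζ²)) = 100·exp(−π·0.4369/√0.8092) = 21.7%.

21.7%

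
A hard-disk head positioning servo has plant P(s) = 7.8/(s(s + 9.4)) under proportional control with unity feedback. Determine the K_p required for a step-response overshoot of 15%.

K_p = 10.6

From %OS = 100·exp(−πζ/√(1−ζ²)) = 15%, ζ = −ln(0.15)/√(π²+ln²(0.15)) = 0.5169.
Characteristic equation s² + 9.4s + 7.8K_p = 0 gives ζ = 9.4/(2√(7.8K_p)).
Setting ζ = 0.5169: √(7.8K_p) = 9.4/(2·0.5169) = 9.092, so K_p = 82.67/7.8 = 10.6.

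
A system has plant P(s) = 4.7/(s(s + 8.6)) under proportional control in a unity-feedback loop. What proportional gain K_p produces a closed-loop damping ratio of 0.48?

K_p = 17.1

Closed-loop characteristic equation: s² + 8.6s + K_p·4.7 = 0.
So ω_n = √(4.7K_p) and 2ζω_n = 8.6, giving ζ = 8.6/(2√(4.7K_p)).
Setting ζ = 0.48: √(4.7K_p) = 8.6/(2·0.48) = 8.958, so K_p = 80.25/4.7 = 17.1.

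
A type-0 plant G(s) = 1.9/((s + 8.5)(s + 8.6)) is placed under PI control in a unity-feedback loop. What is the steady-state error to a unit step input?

0

The PI controller's integrator makes the forward path type 1, so e_ss to a step is zero.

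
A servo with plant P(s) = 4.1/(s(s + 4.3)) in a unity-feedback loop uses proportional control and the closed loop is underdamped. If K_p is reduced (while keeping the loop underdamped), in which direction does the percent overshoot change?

ζ = 4.3/(2√(4.1K_p)) rises as K_p falls; higher damping means less overshoot.

decrease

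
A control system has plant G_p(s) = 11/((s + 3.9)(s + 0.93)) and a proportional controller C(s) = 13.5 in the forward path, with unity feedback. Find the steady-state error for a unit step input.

The loop is type 0. Static position error constant K_pos = C(0)·G_p(0) = 13.5·3.033 = 40.94.
Steady-state error to a unit step: e_ss = 1/(1+K_pos) = 1/41.94 = 0.0238.

0.0238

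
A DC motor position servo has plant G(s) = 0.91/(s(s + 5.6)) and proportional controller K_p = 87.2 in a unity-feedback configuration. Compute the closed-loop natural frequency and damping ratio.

ω_n = 8.91 rad/s, ζ = 0.314

With unity feedback the closed-loop characteristic equation is s² + 5.6s + 87.2·0.91 = s² + 5.6s + 79.35 = 0.
So ω_n² = 79.35 ⇒ ω_n = 8.908 rad/s, and ζ = 5.6/(2ω_n) = 0.314.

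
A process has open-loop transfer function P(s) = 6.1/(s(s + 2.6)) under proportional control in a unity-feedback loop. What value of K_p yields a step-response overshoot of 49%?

K_p = 5.65

From %OS = 100·exp(−πζ/√(1−ζ²)) = 49%, ζ = −ln(0.49)/√(π²+ln²(0.49)) = 0.2214.
Characteristic equation s² + 2.6s + 6.1K_p = 0 gives ζ = 2.6/(2√(6.1K_p)).
Setting ζ = 0.2214: √(6.1K_p) = 2.6/(2·0.2214) = 5.871, so K_p = 34.47/6.1 = 5.65.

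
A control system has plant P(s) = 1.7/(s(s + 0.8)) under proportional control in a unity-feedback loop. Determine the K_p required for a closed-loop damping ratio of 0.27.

Closed-loop characteristic equation: s² + 0.8s + K_p·1.7 = 0.
So ω_n = √(1.7K_p) and 2ζω_n = 0.8, giving ζ = 0.8/(2√(1.7K_p)).
Setting ζ = 0.27: √(1.7K_p) = 0.8/(2·0.27) = 1.481, so K_p = 2.195/1.7 = 1.29.

K_p = 1.29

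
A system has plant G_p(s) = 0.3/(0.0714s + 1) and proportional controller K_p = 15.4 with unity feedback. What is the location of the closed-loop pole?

Closed loop: T(s) = K_p·G_p/(1+K_p·G_p) = 4.62/(0.0714s + 1 + 4.62), with pole at s = −(1 + 4.62)/0.0714 = −78.71.

s = -78.71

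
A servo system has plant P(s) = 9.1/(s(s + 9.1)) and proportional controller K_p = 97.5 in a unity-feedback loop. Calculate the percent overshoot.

61.5%

Closed-loop characteristic equation: s² + 9.1s + 887.2 = 0, so ω_n = 29.79 rad/s and ζ = 9.1/(2·29.79) = 0.1528.
%OS = 100·exp(−πζ/√(1−ζ²)) = 100·exp(−π·0.1528/√0.9767) = 61.5%.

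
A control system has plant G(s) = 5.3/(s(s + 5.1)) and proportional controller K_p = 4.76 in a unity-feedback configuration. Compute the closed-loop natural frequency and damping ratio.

1 + K_p·G(s) = 0 gives s² + 5.1s + 25.23 = 0.
So ω_n² = 25.23 ⇒ ω_n = 5.023 rad/s, and ζ = 5.1/(2ω_n) = 0.508.

ω_n = 5.02 rad/s, ζ = 0.508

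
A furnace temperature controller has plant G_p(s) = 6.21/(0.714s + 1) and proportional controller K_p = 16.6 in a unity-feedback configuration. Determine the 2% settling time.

T_s ≈ 0.0274 s

Closed loop: T(s) = K_p·G_p/(1+K_p·G_p) = 103.1/(0.714s + 1 + 103.1), with pole at s = −(1 + 103.1)/0.714 = −145.8.
τ = 1/145.8 = 0.00686 s, so 2% settling time ≈ 4τ = 0.0274 s.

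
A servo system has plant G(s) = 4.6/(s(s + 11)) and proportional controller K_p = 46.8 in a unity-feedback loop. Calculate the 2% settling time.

From 1 + K_pG(s) = 0: s² + 11s + 215.3 = 0 ⇒ ω_n = 14.67, ζ = 0.3749.
2% settling time T_s ≈ 4/(ζω_n) = 4/5.5 = 0.727 s.

T_s ≈ 0.727 s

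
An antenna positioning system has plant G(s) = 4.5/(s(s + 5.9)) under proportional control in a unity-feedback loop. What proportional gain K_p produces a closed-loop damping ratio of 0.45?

Closed-loop characteristic equation: s² + 5.9s + K_p·4.5 = 0.
So ω_n = √(4.5K_p) and 2ζω_n = 5.9, giving ζ = 5.9/(2√(4.5K_p)).
Setting ζ = 0.45: √(4.5K_p) = 5.9/(2·0.45) = 6.556, so K_p = 42.98/4.5 = 9.55.

K_p = 9.55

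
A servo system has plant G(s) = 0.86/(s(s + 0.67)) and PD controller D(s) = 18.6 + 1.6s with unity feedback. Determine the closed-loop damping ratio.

Forward path: (18.6 + 1.6s)·0.86/(s(s+0.67)). The closed-loop characteristic equation is s² + (0.67 + 0.86·1.6)s + 0.86·18.6 = 0.
That is s² + 2.046s + 16 = 0, so ω_n = 3.999 rad/s and ζ = 2.046/(2·3.999) = 0.2558.

ζ = 0.256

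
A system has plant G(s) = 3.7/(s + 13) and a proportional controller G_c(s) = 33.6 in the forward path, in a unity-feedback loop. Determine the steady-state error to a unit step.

The loop is type 0. Static position error constant K_pos = G_c(0)·G(0) = 33.6·0.2846 = 9.563.
Steady-state error to a unit step: e_ss = 1/(1+K_pos) = 1/10.56 = 0.0947.

0.0947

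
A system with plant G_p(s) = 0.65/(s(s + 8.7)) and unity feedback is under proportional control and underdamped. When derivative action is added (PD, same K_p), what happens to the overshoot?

With PD the characteristic equation becomes s² + (a + K·K_d)s + K·K_p = 0; the damping term grows, ζ rises, overshoot falls.

decrease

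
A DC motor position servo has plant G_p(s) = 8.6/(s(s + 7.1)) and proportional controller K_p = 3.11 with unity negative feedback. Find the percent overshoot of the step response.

From 1 + K_pG_p(s) = 0: s² + 7.1s + 26.75 = 0 ⇒ ω_n = 5.172, ζ = 0.6864.
%OS = 100·exp(−πζ/√(1−ζ²)) = 100·exp(−π·0.6864/√0.5288) = 5.15%.

5.15%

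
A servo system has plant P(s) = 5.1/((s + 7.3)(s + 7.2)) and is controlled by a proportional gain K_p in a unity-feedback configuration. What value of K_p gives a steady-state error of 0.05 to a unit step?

Steady-state error for a unit step on this type-0 loop is 1/(1 + K_p·P(0)).
P(0) = 0.09703. Require 1/(1 + K_p·0.09703) = 0.05, so 1 + 0.09703·K_p = 20.
K_p = (20 − 1)/0.09703 = 196.

K_p = 196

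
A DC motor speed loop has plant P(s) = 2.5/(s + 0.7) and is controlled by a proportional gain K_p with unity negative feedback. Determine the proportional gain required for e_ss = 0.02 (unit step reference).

For a type-0 loop with proportional control, e_ss = 1/(1 + K_p·P(0)).
P(0) = 3.571. Require 1/(1 + K_p·3.571) = 0.02, so 1 + 3.571·K_p = 50.
K_p = (50 − 1)/3.571 = 13.7.

K_p = 13.7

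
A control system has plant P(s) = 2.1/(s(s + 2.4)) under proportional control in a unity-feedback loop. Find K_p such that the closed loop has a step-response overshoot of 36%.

K_p = 7.17

From %OS = 100·exp(−πζ/√(1−ζ²)) = 36%, ζ = −ln(0.36)/√(π²+ln²(0.36)) = 0.3093.
Characteristic equation s² + 2.4s + 2.1K_p = 0 gives ζ = 2.4/(2√(2.1K_p)).
Setting ζ = 0.3093: √(2.1K_p) = 2.4/(2·0.3093) = 3.88, so K_p = 15.06/2.1 = 7.17.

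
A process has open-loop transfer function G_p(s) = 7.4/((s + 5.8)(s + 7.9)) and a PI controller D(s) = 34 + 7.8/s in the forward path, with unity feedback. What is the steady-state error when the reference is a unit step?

The open loop D(s)G_p(s) has a pole at the origin (type 1), so the static position error constant is infinite and e_ss = 1/(1+∞) = 0.

0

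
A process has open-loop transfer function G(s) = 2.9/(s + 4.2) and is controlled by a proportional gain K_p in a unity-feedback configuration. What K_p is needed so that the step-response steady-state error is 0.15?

K_p = 8.21

Steady-state error for a unit step on this type-0 loop is 1/(1 + K_p·G(0)).
G(0) = 0.6905. Require 1/(1 + K_p·0.6905) = 0.15, so 1 + 0.6905·K_p = 6.667.
K_p = (6.667 − 1)/0.6905 = 8.21.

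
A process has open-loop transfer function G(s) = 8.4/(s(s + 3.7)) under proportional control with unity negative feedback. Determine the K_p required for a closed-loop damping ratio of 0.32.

Closed-loop characteristic equation: s² + 3.7s + K_p·8.4 = 0.
So ω_n = √(8.4K_p) and 2ζω_n = 3.7, giving ζ = 3.7/(2√(8.4K_p)).
Setting ζ = 0.32: √(8.4K_p) = 3.7/(2·0.32) = 5.781, so K_p = 33.42/8.4 = 3.98.

K_p = 3.98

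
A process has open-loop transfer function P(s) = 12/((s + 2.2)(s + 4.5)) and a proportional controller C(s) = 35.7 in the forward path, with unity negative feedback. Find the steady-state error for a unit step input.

The loop is type 0. Static position error constant K_pos = C(0)·P(0) = 35.7·1.212 = 43.27.
Steady-state error to a unit step: e_ss = 1/(1+K_pos) = 1/44.27 = 0.0226.

0.0226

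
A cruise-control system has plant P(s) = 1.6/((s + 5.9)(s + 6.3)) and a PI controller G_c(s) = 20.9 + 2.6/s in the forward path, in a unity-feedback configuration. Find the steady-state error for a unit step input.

0

The open loop G_c(s)P(s) has a pole at the origin (type 1), so the static position error constant is infinite and e_ss = 1/(1+∞) = 0.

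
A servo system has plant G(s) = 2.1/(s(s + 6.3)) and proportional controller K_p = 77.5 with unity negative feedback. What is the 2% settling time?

From 1 + K_pG(s) = 0: s² + 6.3s + 162.8 = 0 ⇒ ω_n = 12.76, ζ = 0.2469.
2% settling time T_s ≈ 4/(ζω_n) = 4/3.15 = 1.27 s.

T_s ≈ 1.27 s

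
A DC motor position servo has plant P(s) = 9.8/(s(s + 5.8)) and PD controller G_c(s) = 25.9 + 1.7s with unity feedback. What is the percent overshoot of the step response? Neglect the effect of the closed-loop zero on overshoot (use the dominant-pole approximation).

Forward path: (25.9 + 1.7s)·9.8/(s(s+5.8)). The closed-loop characteristic equation is s² + (5.8 + 9.8·1.7)s + 9.8·25.9 = 0.
That is s² + 22.46s + 253.8 = 0, so ω_n = 15.93 rad/s and ζ = 22.46/(2·15.93) = 0.7049.
%OS = 100·exp(−πζ/√(1−ζ²)) = 4.41%.

4.41%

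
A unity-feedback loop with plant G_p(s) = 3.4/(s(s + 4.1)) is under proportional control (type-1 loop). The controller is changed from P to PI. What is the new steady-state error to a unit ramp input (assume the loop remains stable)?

The integrator raises the loop to type 2, so K_v → ∞ and e_ss to a ramp is zero.

0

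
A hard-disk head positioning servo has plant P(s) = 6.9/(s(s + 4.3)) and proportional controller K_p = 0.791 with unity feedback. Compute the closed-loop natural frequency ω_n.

ω_n = 2.34 rad/s

With unity feedback the closed-loop characteristic equation is s² + 4.3s + 0.791·6.9 = s² + 4.3s + 5.458 = 0.
So ω_n² = 5.458 ⇒ ω_n = 2.336 rad/s, and ζ = 4.3/(2ω_n) = 0.92.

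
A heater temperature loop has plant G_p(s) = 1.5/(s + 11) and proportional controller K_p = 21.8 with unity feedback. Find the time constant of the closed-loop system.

τ = 0.0229 s

Closed-loop transfer function: T(s) = K_p·G_p(s)/(1 + K_p·G_p(s)) = 32.7/(s + 11 + 32.7) = 32.7/(s + 43.7).
Time constant τ = 1/43.7 = 0.0229 s.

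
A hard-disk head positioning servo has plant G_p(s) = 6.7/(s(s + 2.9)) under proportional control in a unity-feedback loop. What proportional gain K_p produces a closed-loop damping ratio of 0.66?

Closed-loop characteristic equation: s² + 2.9s + K_p·6.7 = 0.
So ω_n = √(6.7K_p) and 2ζω_n = 2.9, giving ζ = 2.9/(2√(6.7K_p)).
Setting ζ = 0.66: √(6.7K_p) = 2.9/(2·0.66) = 2.197, so K_p = 4.827/6.7 = 0.72.

K_p = 0.72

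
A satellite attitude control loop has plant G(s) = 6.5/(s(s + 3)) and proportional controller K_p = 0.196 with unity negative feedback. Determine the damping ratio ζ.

ζ = 1.33

1 + K_p·G(s) = 0 gives s² + 3s + 1.274 = 0.
So ω_n² = 1.274 ⇒ ω_n = 1.129 rad/s, and ζ = 3/(2ω_n) = 1.33.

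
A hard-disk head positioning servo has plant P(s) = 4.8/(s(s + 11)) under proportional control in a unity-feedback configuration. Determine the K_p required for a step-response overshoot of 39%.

K_p = 76.5

From %OS = 100·exp(−πζ/√(1−ζ²)) = 39%, ζ = −ln(0.39)/√(π²+ln²(0.39)) = 0.2871.
Characteristic equation s² + 11s + 4.8K_p = 0 gives ζ = 11/(2√(4.8K_p)).
Setting ζ = 0.2871: √(4.8K_p) = 11/(2·0.2871) = 19.16, so K_p = 367/4.8 = 76.5.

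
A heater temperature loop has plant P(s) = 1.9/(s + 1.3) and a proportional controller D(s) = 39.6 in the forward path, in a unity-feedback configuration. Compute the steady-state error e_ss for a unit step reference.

The loop is type 0. Static position error constant K_pos = D(0)·P(0) = 39.6·1.462 = 57.88.
Steady-state error to a unit step: e_ss = 1/(1+K_pos) = 1/58.88 = 0.017.

0.017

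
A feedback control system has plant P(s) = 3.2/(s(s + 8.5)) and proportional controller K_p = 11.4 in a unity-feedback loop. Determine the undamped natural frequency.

With unity feedback the closed-loop characteristic equation is s² + 8.5s + 11.4·3.2 = s² + 8.5s + 36.48 = 0.
So ω_n² = 36.48 ⇒ ω_n = 6.04 rad/s, and ζ = 8.5/(2ω_n) = 0.704.

ω_n = 6.04 rad/s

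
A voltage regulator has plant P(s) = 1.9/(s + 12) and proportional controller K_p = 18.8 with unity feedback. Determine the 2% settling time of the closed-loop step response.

T_s ≈ 0.0838 s

Closed-loop transfer function: T(s) = K_p·P(s)/(1 + K_p·P(s)) = 35.72/(s + 12 + 35.72) = 35.72/(s + 47.72).
Time constant τ = 1/47.72 = 0.02096 s, so the 2% settling time is about 4τ = 0.0838 s.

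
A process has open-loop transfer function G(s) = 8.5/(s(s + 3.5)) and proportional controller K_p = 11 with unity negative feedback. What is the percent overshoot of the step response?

56.1%

Closed-loop characteristic equation: s² + 3.5s + 93.5 = 0, so ω_n = 9.67 rad/s and ζ = 3.5/(2·9.67) = 0.181.
%OS = 100·exp(−πζ/√(1−ζ²)) = 100·exp(−π·0.181/√0.9672) = 56.1%.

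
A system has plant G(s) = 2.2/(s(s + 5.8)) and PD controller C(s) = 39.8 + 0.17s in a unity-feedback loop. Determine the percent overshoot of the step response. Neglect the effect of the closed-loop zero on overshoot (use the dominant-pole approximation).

Forward path: (39.8 + 0.17s)·2.2/(s(s+5.8)). The closed-loop characteristic equation is s² + (5.8 + 2.2·0.17)s + 2.2·39.8 = 0.
That is s² + 6.174s + 87.56 = 0, so ω_n = 9.357 rad/s and ζ = 6.174/(2·9.357) = 0.3299.
%OS = 100·exp(−πζ/√(1−ζ²)) = 33.4%.

33.4%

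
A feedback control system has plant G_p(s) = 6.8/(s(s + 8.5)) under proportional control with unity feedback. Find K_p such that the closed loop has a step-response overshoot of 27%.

From %OS = 100·exp(−πζ/√(1−ζ²)) = 27%, ζ = −ln(0.27)/√(π²+ln²(0.27)) = 0.3847.
Characteristic equation s² + 8.5s + 6.8K_p = 0 gives ζ = 8.5/(2√(6.8K_p)).
Setting ζ = 0.3847: √(6.8K_p) = 8.5/(2·0.3847) = 11.05, so K_p = 122/6.8 = 17.9.

K_p = 17.9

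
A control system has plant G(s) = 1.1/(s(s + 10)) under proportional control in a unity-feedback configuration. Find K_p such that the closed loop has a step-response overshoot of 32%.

K_p = 195

From %OS = 100·exp(−πζ/√(1−ζ²)) = 32%, ζ = −ln(0.32)/√(π²+ln²(0.32)) = 0.341.
Characteristic equation s² + 10s + 1.1K_p = 0 gives ζ = 10/(2√(1.1K_p)).
Setting ζ = 0.341: √(1.1K_p) = 10/(2·0.341) = 14.66, so K_p = 215/1.1 = 195.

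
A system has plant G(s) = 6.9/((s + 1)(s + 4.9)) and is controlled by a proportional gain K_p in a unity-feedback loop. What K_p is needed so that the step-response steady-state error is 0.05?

K_p = 13.5

Steady-state error for a unit step on this type-0 loop is 1/(1 + K_p·G(0)).
G(0) = 1.408. Require 1/(1 + K_p·1.408) = 0.05, so 1 + 1.408·K_p = 20.
K_p = (20 − 1)/1.408 = 13.5.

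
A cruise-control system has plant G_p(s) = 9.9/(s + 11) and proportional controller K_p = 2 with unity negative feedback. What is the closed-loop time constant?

τ = 0.0325 s

Closed-loop transfer function: T(s) = K_p·G_p(s)/(1 + K_p·G_p(s)) = 19.8/(s + 11 + 19.8) = 19.8/(s + 30.8).
Time constant τ = 1/30.8 = 0.0325 s.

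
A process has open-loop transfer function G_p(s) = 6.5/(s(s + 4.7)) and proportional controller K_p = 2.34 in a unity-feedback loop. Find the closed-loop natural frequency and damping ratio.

ω_n = 3.9 rad/s, ζ = 0.603

The closed-loop denominator is s(s+4.7) + 2.34·6.5 = s² + 4.7s + 15.21.
So ω_n² = 15.21 ⇒ ω_n = 3.9 rad/s, and ζ = 4.7/(2ω_n) = 0.603.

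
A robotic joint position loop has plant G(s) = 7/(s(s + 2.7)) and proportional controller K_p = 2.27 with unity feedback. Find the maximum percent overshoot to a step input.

From 1 + K_pG(s) = 0: s² + 2.7s + 15.89 = 0 ⇒ ω_n = 3.986, ζ = 0.3387.
%OS = 100·exp(−πζ/√(1−ζ²)) = 100·exp(−π·0.3387/√0.8853) = 32.3%.

32.3%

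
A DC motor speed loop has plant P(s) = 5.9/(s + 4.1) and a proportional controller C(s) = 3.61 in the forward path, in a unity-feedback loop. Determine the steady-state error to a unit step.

The loop is type 0. Static position error constant K_pos = C(0)·P(0) = 3.61·1.439 = 5.195.
Steady-state error to a unit step: e_ss = 1/(1+K_pos) = 1/6.195 = 0.161.

0.161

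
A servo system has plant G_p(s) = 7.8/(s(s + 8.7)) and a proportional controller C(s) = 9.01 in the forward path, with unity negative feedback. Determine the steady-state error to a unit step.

The open loop C(s)G_p(s) has a pole at the origin (type 1), so the static position error constant is infinite and e_ss = 1/(1+∞) = 0.

0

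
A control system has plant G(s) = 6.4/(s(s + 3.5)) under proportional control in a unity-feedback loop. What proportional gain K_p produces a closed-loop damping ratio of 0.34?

K_p = 4.14

Closed-loop characteristic equation: s² + 3.5s + K_p·6.4 = 0.
So ω_n = √(6.4K_p) and 2ζω_n = 3.5, giving ζ = 3.5/(2√(6.4K_p)).
Setting ζ = 0.34: √(6.4K_p) = 3.5/(2·0.34) = 5.147, so K_p = 26.49/6.4 = 4.14.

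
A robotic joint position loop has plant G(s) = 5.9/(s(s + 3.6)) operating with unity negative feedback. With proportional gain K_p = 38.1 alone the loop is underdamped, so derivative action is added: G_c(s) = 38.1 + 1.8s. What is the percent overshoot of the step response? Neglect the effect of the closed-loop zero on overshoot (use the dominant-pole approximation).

Forward path: (38.1 + 1.8s)·5.9/(s(s+3.6)). The closed-loop characteristic equation is s² + (3.6 + 5.9·1.8)s + 5.9·38.1 = 0.
That is s² + 14.22s + 224.8 = 0, so ω_n = 14.99 rad/s and ζ = 14.22/(2·14.99) = 0.4742.
%OS = 100·exp(−πζ/√(1−ζ²)) = 18.4%.

18.4%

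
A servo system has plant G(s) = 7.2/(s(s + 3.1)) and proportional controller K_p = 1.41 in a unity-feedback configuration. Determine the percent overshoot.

17.4%

Closed-loop characteristic equation: s² + 3.1s + 10.15 = 0, so ω_n = 3.186 rad/s and ζ = 3.1/(2·3.186) = 0.4865.
%OS = 100·exp(−πζ/√(1−ζ²)) = 100·exp(−π·0.4865/√0.7633) = 17.4%.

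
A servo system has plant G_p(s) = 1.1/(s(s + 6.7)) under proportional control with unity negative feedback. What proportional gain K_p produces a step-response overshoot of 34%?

K_p = 96.7

From %OS = 100·exp(−πζ/√(1−ζ²)) = 34%, ζ = −ln(0.34)/√(π²+ln²(0.34)) = 0.3248.
Characteristic equation s² + 6.7s + 1.1K_p = 0 gives ζ = 6.7/(2√(1.1K_p)).
Setting ζ = 0.3248: √(1.1K_p) = 6.7/(2·0.3248) = 10.31, so K_p = 106.4/1.1 = 96.7.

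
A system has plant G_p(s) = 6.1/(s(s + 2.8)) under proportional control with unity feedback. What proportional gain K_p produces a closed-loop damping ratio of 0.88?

Closed-loop characteristic equation: s² + 2.8s + K_p·6.1 = 0.
So ω_n = √(6.1K_p) and 2ζω_n = 2.8, giving ζ = 2.8/(2√(6.1K_p)).
Setting ζ = 0.88: √(6.1K_p) = 2.8/(2·0.88) = 1.591, so K_p = 2.531/6.1 = 0.415.

K_p = 0.415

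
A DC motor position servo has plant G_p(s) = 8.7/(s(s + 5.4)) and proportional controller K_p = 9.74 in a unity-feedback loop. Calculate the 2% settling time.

T_s ≈ 1.48 s

The closed-loop denominator s² + 5.4s + 84.74 gives ω_n = √84.74 = 9.205 and ζ = 5.4/(2ω_n) = 0.2933.
2% settling time T_s ≈ 4/(ζω_n) = 4/2.7 = 1.48 s.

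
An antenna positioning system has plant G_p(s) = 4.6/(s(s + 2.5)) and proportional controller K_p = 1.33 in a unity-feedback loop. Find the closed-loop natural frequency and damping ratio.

ω_n = 2.47 rad/s, ζ = 0.505

With unity feedback the closed-loop characteristic equation is s² + 2.5s + 1.33·4.6 = s² + 2.5s + 6.118 = 0.
Matching s² + 2ζω_n s + ω_n²: ω_n = √6.118 = 2.473 rad/s and 2ζω_n = 2.5, so ζ = 2.5/(2·2.473) = 0.505.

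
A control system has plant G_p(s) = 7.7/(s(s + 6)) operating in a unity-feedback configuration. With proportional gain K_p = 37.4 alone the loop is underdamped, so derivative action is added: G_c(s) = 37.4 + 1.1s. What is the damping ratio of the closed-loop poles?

ζ = 0.426

Forward path: (37.4 + 1.1s)·7.7/(s(s+6)). The closed-loop characteristic equation is s² + (6 + 7.7·1.1)s + 7.7·37.4 = 0.
That is s² + 14.47s + 288 = 0, so ω_n = 16.97 rad/s and ζ = 14.47/(2·16.97) = 0.4263.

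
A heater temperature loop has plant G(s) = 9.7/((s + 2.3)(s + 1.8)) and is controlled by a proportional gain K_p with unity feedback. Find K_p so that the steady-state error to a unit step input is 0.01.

For a type-0 loop with proportional control, e_ss = 1/(1 + K_p·G(0)).
G(0) = 2.343. Require 1/(1 + K_p·2.343) = 0.01, so 1 + 2.343·K_p = 100.
K_p = (100 − 1)/2.343 = 42.3.

K_p = 42.3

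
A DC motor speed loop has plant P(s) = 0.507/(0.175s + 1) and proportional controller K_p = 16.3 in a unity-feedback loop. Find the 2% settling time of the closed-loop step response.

T_s ≈ 0.0756 s

Closed loop: T(s) = K_p·P/(1+K_p·P) = 8.264/(0.175s + 1 + 8.264), with pole at s = −(1 + 8.264)/0.175 = −52.94.
τ = 1/52.94 = 0.01889 s, so 2% settling time ≈ 4τ = 0.0756 s.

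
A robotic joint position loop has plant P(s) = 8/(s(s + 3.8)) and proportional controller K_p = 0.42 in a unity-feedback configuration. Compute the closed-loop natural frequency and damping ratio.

ω_n = 1.83 rad/s, ζ = 1.04

With unity feedback the closed-loop characteristic equation is s² + 3.8s + 0.42·8 = s² + 3.8s + 3.36 = 0.
So ω_n² = 3.36 ⇒ ω_n = 1.833 rad/s, and ζ = 3.8/(2ω_n) = 1.04.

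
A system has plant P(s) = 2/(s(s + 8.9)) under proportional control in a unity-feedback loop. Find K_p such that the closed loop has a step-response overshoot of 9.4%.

K_p = 27.4

From %OS = 100·exp(−πζ/√(1−ζ²)) = 9.4%, ζ = −ln(0.094)/√(π²+ln²(0.094)) = 0.6013.
Characteristic equation s² + 8.9s + 2K_p = 0 gives ζ = 8.9/(2√(2K_p)).
Setting ζ = 0.6013: √(2K_p) = 8.9/(2·0.6013) = 7.4, so K_p = 54.76/2 = 27.4.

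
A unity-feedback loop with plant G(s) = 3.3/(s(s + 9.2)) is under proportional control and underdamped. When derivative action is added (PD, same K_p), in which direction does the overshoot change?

decrease

With PD the characteristic equation becomes s² + (a + K·K_d)s + K·K_p = 0; the damping term grows, ζ rises, overshoot falls.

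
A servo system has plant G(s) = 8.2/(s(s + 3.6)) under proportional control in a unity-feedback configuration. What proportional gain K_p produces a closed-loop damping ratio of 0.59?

Closed-loop characteristic equation: s² + 3.6s + K_p·8.2 = 0.
So ω_n = √(8.2K_p) and 2ζω_n = 3.6, giving ζ = 3.6/(2√(8.2K_p)).
Setting ζ = 0.59: √(8.2K_p) = 3.6/(2·0.59) = 3.051, so K_p = 9.308/8.2 = 1.14.

K_p = 1.14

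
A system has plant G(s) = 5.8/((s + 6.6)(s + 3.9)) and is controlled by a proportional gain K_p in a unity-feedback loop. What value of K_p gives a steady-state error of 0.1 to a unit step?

K_p = 39.9

For a type-0 loop with proportional control, e_ss = 1/(1 + K_p·G(0)).
G(0) = 0.2253. Require 1/(1 + K_p·0.2253) = 0.1, so 1 + 0.2253·K_p = 10.
K_p = (10 − 1)/0.2253 = 39.9.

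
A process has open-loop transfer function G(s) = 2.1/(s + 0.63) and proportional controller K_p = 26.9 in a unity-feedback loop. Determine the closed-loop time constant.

Closed-loop transfer function: T(s) = K_p·G(s)/(1 + K_p·G(s)) = 56.49/(s + 0.63 + 56.49) = 56.49/(s + 57.12).
Time constant τ = 1/57.12 = 0.0175 s.

τ = 0.0175 s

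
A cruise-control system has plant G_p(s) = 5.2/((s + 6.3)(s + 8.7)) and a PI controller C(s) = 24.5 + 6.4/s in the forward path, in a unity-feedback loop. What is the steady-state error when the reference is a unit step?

The open loop C(s)G_p(s) has a pole at the origin (type 1), so the static position error constant is infinite and e_ss = 1/(1+∞) = 0.

0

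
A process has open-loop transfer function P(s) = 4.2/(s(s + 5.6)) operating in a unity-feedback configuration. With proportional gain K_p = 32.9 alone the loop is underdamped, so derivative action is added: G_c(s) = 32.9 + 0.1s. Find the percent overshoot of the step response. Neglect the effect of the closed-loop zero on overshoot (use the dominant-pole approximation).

43.5%

Forward path: (32.9 + 0.1s)·4.2/(s(s+5.6)). The closed-loop characteristic equation is s² + (5.6 + 4.2·0.1)s + 4.2·32.9 = 0.
That is s² + 6.02s + 138.2 = 0, so ω_n = 11.75 rad/s and ζ = 6.02/(2·11.75) = 0.2561.
%OS = 100·exp(−πζ/√(1−ζ²)) = 43.5%.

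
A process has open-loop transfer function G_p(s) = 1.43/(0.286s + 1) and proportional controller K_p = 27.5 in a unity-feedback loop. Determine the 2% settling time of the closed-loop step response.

Closed loop: T(s) = K_p·G_p/(1+K_p·G_p) = 39.32/(0.286s + 1 + 39.32), with pole at s = −(1 + 39.32)/0.286 = −141.
τ = 1/141 = 0.007092 s, so 2% settling time ≈ 4τ = 0.0284 s.

T_s ≈ 0.0284 s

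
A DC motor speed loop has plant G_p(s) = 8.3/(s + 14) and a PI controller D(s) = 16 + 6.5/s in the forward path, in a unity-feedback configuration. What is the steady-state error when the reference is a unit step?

The open loop D(s)G_p(s) has a pole at the origin (type 1), so the static position error constant is infinite and e_ss = 1/(1+∞) = 0.

0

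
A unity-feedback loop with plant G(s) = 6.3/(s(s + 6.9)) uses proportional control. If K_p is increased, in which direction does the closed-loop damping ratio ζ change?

decrease

ζ = 6.9/(2√(6.3K_p)); increasing K_p raises the denominator, so ζ falls.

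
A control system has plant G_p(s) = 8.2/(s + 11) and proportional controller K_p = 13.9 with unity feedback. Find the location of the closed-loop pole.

s = -125

Closed-loop transfer function: T(s) = K_p·G_p(s)/(1 + K_p·G_p(s)) = 114/(s + 11 + 114) = 114/(s + 125).
The closed-loop pole is at s = −125.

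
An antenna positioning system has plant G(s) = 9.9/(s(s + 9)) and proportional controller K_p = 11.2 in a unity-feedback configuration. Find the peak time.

T_p = 0.33 s

The closed-loop denominator s² + 9s + 110.9 gives ω_n = √110.9 = 10.53 and ζ = 9/(2ω_n) = 0.4274.
Damped frequency ω_d = ω_n√(1−ζ²) = 9.52 rad/s, so peak time T_p = π/ω_d = 0.33 s.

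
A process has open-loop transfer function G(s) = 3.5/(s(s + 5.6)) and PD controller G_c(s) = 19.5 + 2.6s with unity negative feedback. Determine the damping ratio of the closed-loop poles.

ζ = 0.89

Forward path: (19.5 + 2.6s)·3.5/(s(s+5.6)). The closed-loop characteristic equation is s² + (5.6 + 3.5·2.6)s + 3.5·19.5 = 0.
That is s² + 14.7s + 68.25 = 0, so ω_n = 8.261 rad/s and ζ = 14.7/(2·8.261) = 0.8897.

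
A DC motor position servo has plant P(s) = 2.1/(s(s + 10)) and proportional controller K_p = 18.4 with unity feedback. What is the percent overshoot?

1.42%

Closed-loop characteristic equation: s² + 10s + 38.64 = 0, so ω_n = 6.216 rad/s and ζ = 10/(2·6.216) = 0.8044.
%OS = 100·exp(−πζ/√(1−ζ²)) = 100·exp(−π·0.8044/√0.353) = 1.42%.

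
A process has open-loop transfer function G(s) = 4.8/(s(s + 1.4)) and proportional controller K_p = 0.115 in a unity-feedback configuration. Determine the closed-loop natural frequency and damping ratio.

The closed-loop denominator is s(s+1.4) + 0.115·4.8 = s² + 1.4s + 0.552.
So ω_n² = 0.552 ⇒ ω_n = 0.743 rad/s, and ζ = 1.4/(2ω_n) = 0.942.

ω_n = 0.743 rad/s, ζ = 0.942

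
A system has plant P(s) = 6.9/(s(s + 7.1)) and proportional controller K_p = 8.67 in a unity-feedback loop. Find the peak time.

T_p = 0.457 s

Closed-loop characteristic equation: s² + 7.1s + 59.82 = 0, so ω_n = 7.735 rad/s and ζ = 7.1/(2·7.735) = 0.459.
Damped frequency ω_d = ω_n√(1−ζ²) = 6.872 rad/s, so peak time T_p = π/ω_d = 0.457 s.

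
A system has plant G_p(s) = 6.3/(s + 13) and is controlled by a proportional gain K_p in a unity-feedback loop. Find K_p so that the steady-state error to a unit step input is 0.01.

K_p = 204

The loop is type 0, so e_ss(step) = 1/(1 + K_pos) with K_pos = K_p·G_p(0).
G_p(0) = 0.4846. Require 1/(1 + K_p·0.4846) = 0.01, so 1 + 0.4846·K_p = 100.
K_p = (100 − 1)/0.4846 = 204.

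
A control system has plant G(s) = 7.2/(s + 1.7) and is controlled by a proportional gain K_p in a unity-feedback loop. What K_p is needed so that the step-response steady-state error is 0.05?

The loop is type 0, so e_ss(step) = 1/(1 + K_pos) with K_pos = K_p·G(0).
G(0) = 4.235. Require 1/(1 + K_p·4.235) = 0.05, so 1 + 4.235·K_p = 20.
K_p = (20 − 1)/4.235 = 4.49.

K_p = 4.49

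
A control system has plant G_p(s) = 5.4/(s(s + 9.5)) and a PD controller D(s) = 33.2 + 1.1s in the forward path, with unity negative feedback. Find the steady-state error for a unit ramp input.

0.053

The loop has one pole at the origin (type 1). Velocity error constant K_v = lim_{s→0} s·D(s)G_p(s) = 33.2·5.4/9.5 = 18.87.
Steady-state error to a unit ramp: e_ss = 1/K_v = 0.053.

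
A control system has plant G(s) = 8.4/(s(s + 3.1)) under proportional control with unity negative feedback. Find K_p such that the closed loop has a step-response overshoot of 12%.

K_p = 0.914

From %OS = 100·exp(−πζ/√(1−ζ²)) = 12%, ζ = −ln(0.12)/√(π²+ln²(0.12)) = 0.5594.
Characteristic equation s² + 3.1s + 8.4K_p = 0 gives ζ = 3.1/(2√(8.4K_p)).
Setting ζ = 0.5594: √(8.4K_p) = 3.1/(2·0.5594) = 2.771, so K_p = 7.677/8.4 = 0.914.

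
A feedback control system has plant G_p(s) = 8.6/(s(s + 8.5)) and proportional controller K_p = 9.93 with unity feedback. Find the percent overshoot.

From 1 + K_pG_p(s) = 0: s² + 8.5s + 85.4 = 0 ⇒ ω_n = 9.241, ζ = 0.4599.
%OS = 100·exp(−πζ/√(1−ζ²)) = 100·exp(−π·0.4599/√0.7885) = 19.6%.

19.6%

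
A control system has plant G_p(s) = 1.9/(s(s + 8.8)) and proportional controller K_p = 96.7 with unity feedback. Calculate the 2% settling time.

The closed-loop denominator s² + 8.8s + 183.7 gives ω_n = √183.7 = 13.55 and ζ = 8.8/(2ω_n) = 0.3246.
2% settling time T_s ≈ 4/(ζω_n) = 4/4.4 = 0.909 s.

T_s ≈ 0.909 s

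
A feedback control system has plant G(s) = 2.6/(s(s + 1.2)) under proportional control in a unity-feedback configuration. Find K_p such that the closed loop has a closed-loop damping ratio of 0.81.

Closed-loop characteristic equation: s² + 1.2s + K_p·2.6 = 0.
So ω_n = √(2.6K_p) and 2ζω_n = 1.2, giving ζ = 1.2/(2√(2.6K_p)).
Setting ζ = 0.81: √(2.6K_p) = 1.2/(2·0.81) = 0.7407, so K_p = 0.5487/2.6 = 0.211.

K_p = 0.211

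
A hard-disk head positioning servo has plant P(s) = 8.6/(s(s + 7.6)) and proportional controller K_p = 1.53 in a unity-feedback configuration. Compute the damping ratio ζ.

1 + K_p·P(s) = 0 gives s² + 7.6s + 13.16 = 0.
Matching s² + 2ζω_n s + ω_n²: ω_n = √13.16 = 3.627 rad/s and 2ζω_n = 7.6, so ζ = 7.6/(2·3.627) = 1.05.

ζ = 1.05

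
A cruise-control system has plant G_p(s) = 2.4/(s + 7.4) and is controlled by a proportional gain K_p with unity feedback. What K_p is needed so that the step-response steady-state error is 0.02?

For a type-0 loop with proportional control, e_ss = 1/(1 + K_p·G_p(0)).
G_p(0) = 0.3243. Require 1/(1 + K_p·0.3243) = 0.02, so 1 + 0.3243·K_p = 50.
K_p = (50 − 1)/0.3243 = 151.

K_p = 151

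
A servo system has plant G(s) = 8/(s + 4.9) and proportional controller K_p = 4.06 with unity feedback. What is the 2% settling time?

T_s ≈ 0.107 s

Closed-loop transfer function: T(s) = K_p·G(s)/(1 + K_p·G(s)) = 32.48/(s + 4.9 + 32.48) = 32.48/(s + 37.38).
Time constant τ = 1/37.38 = 0.02675 s, so the 2% settling time is about 4τ = 0.107 s.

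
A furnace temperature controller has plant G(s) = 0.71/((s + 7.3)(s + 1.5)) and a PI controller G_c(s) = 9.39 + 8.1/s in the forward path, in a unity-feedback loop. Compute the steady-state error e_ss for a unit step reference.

0

The open loop G_c(s)G(s) has a pole at the origin (type 1), so the static position error constant is infinite and e_ss = 1/(1+∞) = 0.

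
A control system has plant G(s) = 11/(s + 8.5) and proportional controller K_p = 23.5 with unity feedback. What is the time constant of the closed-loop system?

Closed-loop transfer function: T(s) = K_p·G(s)/(1 + K_p·G(s)) = 258.5/(s + 8.5 + 258.5) = 258.5/(s + 267).
Time constant τ = 1/267 = 0.00375 s.

τ = 0.00375 s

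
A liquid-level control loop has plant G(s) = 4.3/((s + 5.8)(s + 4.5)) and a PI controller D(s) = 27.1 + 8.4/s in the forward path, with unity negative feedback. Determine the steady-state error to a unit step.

The open loop D(s)G(s) has a pole at the origin (type 1), so the static position error constant is infinite and e_ss = 1/(1+∞) = 0.

0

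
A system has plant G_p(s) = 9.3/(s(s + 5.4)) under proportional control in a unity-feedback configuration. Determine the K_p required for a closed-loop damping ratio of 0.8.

K_p = 1.22

Closed-loop characteristic equation: s² + 5.4s + K_p·9.3 = 0.
So ω_n = √(9.3K_p) and 2ζω_n = 5.4, giving ζ = 5.4/(2√(9.3K_p)).
Setting ζ = 0.8: √(9.3K_p) = 5.4/(2·0.8) = 3.375, so K_p = 11.39/9.3 = 1.22.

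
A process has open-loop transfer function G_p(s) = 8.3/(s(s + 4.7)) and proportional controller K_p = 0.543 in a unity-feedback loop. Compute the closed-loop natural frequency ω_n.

ω_n = 2.12 rad/s

The closed-loop denominator is s(s+4.7) + 0.543·8.3 = s² + 4.7s + 4.507.
So ω_n² = 4.507 ⇒ ω_n = 2.123 rad/s, and ζ = 4.7/(2ω_n) = 1.11.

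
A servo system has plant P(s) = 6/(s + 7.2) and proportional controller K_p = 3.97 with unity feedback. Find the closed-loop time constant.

τ = 0.0322 s

Closed-loop transfer function: T(s) = K_p·P(s)/(1 + K_p·P(s)) = 23.82/(s + 7.2 + 23.82) = 23.82/(s + 31.02).
Time constant τ = 1/31.02 = 0.0322 s.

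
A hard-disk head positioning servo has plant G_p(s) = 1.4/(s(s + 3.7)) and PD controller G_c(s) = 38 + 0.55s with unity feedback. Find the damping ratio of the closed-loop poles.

Forward path: (38 + 0.55s)·1.4/(s(s+3.7)). The closed-loop characteristic equation is s² + (3.7 + 1.4·0.55)s + 1.4·38 = 0.
That is s² + 4.47s + 53.2 = 0, so ω_n = 7.294 rad/s and ζ = 4.47/(2·7.294) = 0.3064.

ζ = 0.306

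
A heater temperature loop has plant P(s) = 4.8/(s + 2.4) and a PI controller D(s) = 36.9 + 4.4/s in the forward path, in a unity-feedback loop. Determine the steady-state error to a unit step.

The open loop D(s)P(s) has a pole at the origin (type 1), so the static position error constant is infinite and e_ss = 1/(1+∞) = 0.

0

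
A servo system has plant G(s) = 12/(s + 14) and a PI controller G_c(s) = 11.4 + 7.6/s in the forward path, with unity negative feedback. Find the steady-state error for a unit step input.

0

The open loop G_c(s)G(s) has a pole at the origin (type 1), so the static position error constant is infinite and e_ss = 1/(1+∞) = 0.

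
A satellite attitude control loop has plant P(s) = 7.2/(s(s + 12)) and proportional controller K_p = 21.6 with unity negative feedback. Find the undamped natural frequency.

With unity feedback the closed-loop characteristic equation is s² + 12s + 21.6·7.2 = s² + 12s + 155.5 = 0.
Matching s² + 2ζω_n s + ω_n²: ω_n = √155.5 = 12.47 rad/s and 2ζω_n = 12, so ζ = 12/(2·12.47) = 0.481.

ω_n = 12.5 rad/s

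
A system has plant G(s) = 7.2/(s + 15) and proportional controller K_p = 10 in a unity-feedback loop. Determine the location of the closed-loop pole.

s = -87

Closed-loop transfer function: T(s) = K_p·G(s)/(1 + K_p·G(s)) = 72/(s + 15 + 72) = 72/(s + 87).
The closed-loop pole is at s = −87.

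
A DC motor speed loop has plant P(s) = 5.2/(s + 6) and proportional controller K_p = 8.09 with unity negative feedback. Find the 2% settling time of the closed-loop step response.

T_s ≈ 0.0832 s

Closed-loop transfer function: T(s) = K_p·P(s)/(1 + K_p·P(s)) = 42.07/(s + 6 + 42.07) = 42.07/(s + 48.07).
Time constant τ = 1/48.07 = 0.0208 s, so the 2% settling time is about 4τ = 0.0832 s.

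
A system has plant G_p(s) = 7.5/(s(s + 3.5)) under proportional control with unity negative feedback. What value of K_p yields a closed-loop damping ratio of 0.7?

Closed-loop characteristic equation: s² + 3.5s + K_p·7.5 = 0.
So ω_n = √(7.5K_p) and 2ζω_n = 3.5, giving ζ = 3.5/(2√(7.5K_p)).
Setting ζ = 0.7: √(7.5K_p) = 3.5/(2·0.7) = 2.5, so K_p = 6.25/7.5 = 0.833.

K_p = 0.833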